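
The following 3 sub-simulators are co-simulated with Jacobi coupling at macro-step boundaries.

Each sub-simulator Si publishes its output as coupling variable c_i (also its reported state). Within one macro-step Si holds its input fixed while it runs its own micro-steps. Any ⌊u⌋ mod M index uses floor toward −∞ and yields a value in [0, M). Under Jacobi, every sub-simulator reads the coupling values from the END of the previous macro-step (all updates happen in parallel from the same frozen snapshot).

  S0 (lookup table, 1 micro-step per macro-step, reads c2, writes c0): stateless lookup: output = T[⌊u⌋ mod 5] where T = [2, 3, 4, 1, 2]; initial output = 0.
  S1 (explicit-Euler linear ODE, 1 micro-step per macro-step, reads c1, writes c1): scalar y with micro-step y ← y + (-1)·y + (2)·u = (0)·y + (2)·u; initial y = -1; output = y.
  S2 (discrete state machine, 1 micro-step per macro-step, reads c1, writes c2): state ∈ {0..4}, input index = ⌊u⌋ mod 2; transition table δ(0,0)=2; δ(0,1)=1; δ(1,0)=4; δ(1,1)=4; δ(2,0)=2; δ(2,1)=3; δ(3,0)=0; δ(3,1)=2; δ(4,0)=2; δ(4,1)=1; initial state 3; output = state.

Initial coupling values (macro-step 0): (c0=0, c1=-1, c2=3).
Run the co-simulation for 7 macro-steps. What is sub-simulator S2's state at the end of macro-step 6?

macro 1: S0 reads c2=3 → after 1×micro: 1; S1 reads c1=-1 → after 1×micro: -2; S2 reads c1=-1 → after 1×micro: 2 ⇒ (c0=1, c1=-2, c2=2)
macro 2: S0 reads c2=2 → after 1×micro: 4; S1 reads c1=-2 → after 1×micro: -4; S2 reads c1=-2 → after 1×micro: 2 ⇒ (c0=4, c1=-4, c2=2)
macro 3: S0 reads c2=2 → after 1×micro: 4; S1 reads c1=-4 → after 1×micro: -8; S2 reads c1=-4 → after 1×micro: 2 ⇒ (c0=4, c1=-8, c2=2)
macro 4: S0 reads c2=2 → after 1×micro: 4; S1 reads c1=-8 → after 1×micro: -16; S2 reads c1=-8 → after 1×micro: 2 ⇒ (c0=4, c1=-16, c2=2)
macro 5: S0 reads c2=2 → after 1×micro: 4; S1 reads c1=-16 → after 1×micro: -32; S2 reads c1=-16 → after 1×micro: 2 ⇒ (c0=4, c1=-32, c2=2)
macro 6: S0 reads c2=2 → after 1×micro: 4; S1 reads c1=-32 → after 1×micro: -64; S2 reads c1=-32 → after 1×micro: 2 ⇒ (c0=4, c1=-64, c2=2)
macro 7: S0 reads c2=2 → after 1×micro: 4; S1 reads c1=-64 → after 1×micro: -128; S2 reads c1=-64 → after 1×micro: 2 ⇒ (c0=4, c1=-128, c2=2)

S2 state at macro-step 6 = 2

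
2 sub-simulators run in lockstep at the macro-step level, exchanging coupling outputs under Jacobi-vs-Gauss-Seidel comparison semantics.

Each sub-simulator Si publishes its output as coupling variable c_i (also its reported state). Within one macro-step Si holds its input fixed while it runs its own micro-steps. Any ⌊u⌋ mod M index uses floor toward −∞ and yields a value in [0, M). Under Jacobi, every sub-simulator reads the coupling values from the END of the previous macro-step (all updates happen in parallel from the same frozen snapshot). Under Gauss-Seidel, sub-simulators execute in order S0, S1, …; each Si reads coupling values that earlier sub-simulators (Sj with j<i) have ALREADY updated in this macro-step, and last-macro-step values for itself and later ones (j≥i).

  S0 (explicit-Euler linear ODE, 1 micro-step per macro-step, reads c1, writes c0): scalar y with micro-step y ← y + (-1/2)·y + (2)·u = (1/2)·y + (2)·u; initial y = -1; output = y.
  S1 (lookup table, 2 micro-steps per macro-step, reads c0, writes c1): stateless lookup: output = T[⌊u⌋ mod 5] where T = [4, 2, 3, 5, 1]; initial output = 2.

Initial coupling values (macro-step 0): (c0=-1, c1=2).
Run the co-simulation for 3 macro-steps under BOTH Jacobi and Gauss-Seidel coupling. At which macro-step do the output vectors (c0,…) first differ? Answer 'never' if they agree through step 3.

[Jacobi] macro 1: S0 reads c1=2 → after 1×micro: 7/2; S1 reads c0=-1 → after 2×micro: 1 ⇒ (c0=7/2, c1=1)
[Jacobi] macro 2: S0 reads c1=1 → after 1×micro: 15/4; S1 reads c0=7/2 → after 2×micro: 5 ⇒ (c0=15/4, c1=5)
[Jacobi] macro 3: S0 reads c1=5 → after 1×micro: 95/8; S1 reads c0=15/4 → after 2×micro: 5 ⇒ (c0=95/8, c1=5)
[Gauss-Seidel] macro 1: S0 reads c1=2 → after 1×micro: 7/2; S1 reads c0=7/2 → after 2×micro: 5 ⇒ (c0=7/2, c1=5)
[Gauss-Seidel] macro 2: S0 reads c1=5 → after 1×micro: 47/4; S1 reads c0=47/4 → after 2×micro: 2 ⇒ (c0=47/4, c1=2)
[Gauss-Seidel] macro 3: S0 reads c1=2 → after 1×micro: 79/8; S1 reads c0=79/8 → after 2×micro: 1 ⇒ (c0=79/8, c1=1)

first divergence at macro-step: 1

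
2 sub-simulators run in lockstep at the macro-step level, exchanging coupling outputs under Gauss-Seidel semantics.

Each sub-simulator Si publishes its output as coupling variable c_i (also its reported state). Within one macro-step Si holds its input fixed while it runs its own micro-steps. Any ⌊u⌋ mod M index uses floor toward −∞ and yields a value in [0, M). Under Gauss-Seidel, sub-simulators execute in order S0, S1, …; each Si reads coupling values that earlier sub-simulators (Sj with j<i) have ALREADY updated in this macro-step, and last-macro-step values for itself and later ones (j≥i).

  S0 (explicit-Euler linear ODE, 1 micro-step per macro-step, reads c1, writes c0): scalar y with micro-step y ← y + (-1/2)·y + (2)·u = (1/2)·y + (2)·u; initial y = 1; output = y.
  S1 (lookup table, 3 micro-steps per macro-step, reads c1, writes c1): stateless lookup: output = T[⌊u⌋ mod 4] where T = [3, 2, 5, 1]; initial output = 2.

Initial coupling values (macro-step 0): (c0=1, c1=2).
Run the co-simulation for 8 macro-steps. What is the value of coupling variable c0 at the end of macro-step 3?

macro 1: S0 reads c1=2 → after 1×micro: 9/2; S1 reads c1=2 → after 3×micro: 5 ⇒ (c0=9/2, c1=5)
macro 2: S0 reads c1=5 → after 1×micro: 49/4; S1 reads c1=5 → after 3×micro: 2 ⇒ (c0=49/4, c1=2)
macro 3: S0 reads c1=2 → after 1×micro: 81/8; S1 reads c1=2 → after 3×micro: 5 ⇒ (c0=81/8, c1=5)
macro 4: S0 reads c1=5 → after 1×micro: 241/16; S1 reads c1=5 → after 3×micro: 2 ⇒ (c0=241/16, c1=2)
macro 5: S0 reads c1=2 → after 1×micro: 369/32; S1 reads c1=2 → after 3×micro: 5 ⇒ (c0=369/32, c1=5)
macro 6: S0 reads c1=5 → after 1×micro: 1009/64; S1 reads c1=5 → after 3×micro: 2 ⇒ (c0=1009/64, c1=2)
macro 7: S0 reads c1=2 → after 1×micro: 1521/128; S1 reads c1=2 → after 3×micro: 5 ⇒ (c0=1521/128, c1=5)
macro 8: S0 reads c1=5 → after 1×micro: 4081/256; S1 reads c1=5 → after 3×micro: 2 ⇒ (c0=4081/256, c1=2)

c0 at macro-step 3 = 81/8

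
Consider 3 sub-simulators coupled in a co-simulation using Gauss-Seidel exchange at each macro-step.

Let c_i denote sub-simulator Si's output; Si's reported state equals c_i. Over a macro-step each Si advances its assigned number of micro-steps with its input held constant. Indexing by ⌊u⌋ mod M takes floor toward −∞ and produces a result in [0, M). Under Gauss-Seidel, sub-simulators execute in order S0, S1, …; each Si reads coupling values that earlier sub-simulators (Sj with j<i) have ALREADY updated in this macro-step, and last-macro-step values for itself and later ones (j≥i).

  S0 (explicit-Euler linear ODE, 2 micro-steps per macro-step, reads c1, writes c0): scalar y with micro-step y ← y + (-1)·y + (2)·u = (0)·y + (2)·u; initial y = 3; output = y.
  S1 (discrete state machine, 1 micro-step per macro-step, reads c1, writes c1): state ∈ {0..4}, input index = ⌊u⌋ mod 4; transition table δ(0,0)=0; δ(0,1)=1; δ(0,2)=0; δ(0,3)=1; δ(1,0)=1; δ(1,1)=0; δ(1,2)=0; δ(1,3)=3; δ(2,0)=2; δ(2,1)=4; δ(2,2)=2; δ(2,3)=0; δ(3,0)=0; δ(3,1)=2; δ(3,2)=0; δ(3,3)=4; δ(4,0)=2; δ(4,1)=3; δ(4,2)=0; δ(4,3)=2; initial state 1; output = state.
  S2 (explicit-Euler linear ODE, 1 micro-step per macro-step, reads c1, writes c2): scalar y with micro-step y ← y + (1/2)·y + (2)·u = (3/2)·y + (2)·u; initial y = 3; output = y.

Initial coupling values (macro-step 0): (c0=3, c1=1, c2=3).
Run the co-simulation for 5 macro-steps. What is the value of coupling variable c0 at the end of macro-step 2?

macro 1: S0 reads c1=1 → after 2×micro: 2; S1 reads c1=1 → after 1×micro: 0; S2 reads c1=0 → after 1×micro: 9/2 ⇒ (c0=2, c1=0, c2=9/2)
macro 2: S0 reads c1=0 → after 2×micro: 0; S1 reads c1=0 → after 1×micro: 0; S2 reads c1=0 → after 1×micro: 27/4 ⇒ (c0=0, c1=0, c2=27/4)
macro 3: S0 reads c1=0 → after 2×micro: 0; S1 reads c1=0 → after 1×micro: 0; S2 reads c1=0 → after 1×micro: 81/8 ⇒ (c0=0, c1=0, c2=81/8)
macro 4: S0 reads c1=0 → after 2×micro: 0; S1 reads c1=0 → after 1×micro: 0; S2 reads c1=0 → after 1×micro: 243/16 ⇒ (c0=0, c1=0, c2=243/16)
macro 5: S0 reads c1=0 → after 2×micro: 0; S1 reads c1=0 → after 1×micro: 0; S2 reads c1=0 → after 1×micro: 729/32 ⇒ (c0=0, c1=0, c2=729/32)

c0 at macro-step 2 = 0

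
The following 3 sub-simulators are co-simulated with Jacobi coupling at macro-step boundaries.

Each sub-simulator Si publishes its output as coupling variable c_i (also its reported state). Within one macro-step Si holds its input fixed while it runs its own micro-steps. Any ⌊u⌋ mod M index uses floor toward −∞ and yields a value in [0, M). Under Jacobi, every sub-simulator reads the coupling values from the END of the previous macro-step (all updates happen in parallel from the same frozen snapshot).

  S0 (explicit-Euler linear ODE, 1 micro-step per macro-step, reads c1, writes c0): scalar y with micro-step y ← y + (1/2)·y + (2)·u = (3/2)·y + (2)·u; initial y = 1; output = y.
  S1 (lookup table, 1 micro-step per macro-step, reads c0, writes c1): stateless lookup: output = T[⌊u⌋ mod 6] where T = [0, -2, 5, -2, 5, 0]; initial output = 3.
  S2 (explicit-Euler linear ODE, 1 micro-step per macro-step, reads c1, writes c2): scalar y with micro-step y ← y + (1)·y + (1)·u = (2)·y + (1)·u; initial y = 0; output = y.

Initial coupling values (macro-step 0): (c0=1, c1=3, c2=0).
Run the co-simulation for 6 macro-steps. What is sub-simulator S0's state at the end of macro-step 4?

S0 state at macro-step 4 = 101/16

macro 1: S0 reads c1=3 → after 1×micro: 15/2; S1 reads c0=1 → after 1×micro: -2; S2 reads c1=3 → after 1×micro: 3 ⇒ (c0=15/2, c1=-2, c2=3)
macro 2: S0 reads c1=-2 → after 1×micro: 29/4; S1 reads c0=15/2 → after 1×micro: -2; S2 reads c1=-2 → after 1×micro: 4 ⇒ (c0=29/4, c1=-2, c2=4)
macro 3: S0 reads c1=-2 → after 1×micro: 55/8; S1 reads c0=29/4 → after 1×micro: -2; S2 reads c1=-2 → after 1×micro: 6 ⇒ (c0=55/8, c1=-2, c2=6)
macro 4: S0 reads c1=-2 → after 1×micro: 101/16; S1 reads c0=55/8 → after 1×micro: 0; S2 reads c1=-2 → after 1×micro: 10 ⇒ (c0=101/16, c1=0, c2=10)
macro 5: S0 reads c1=0 → after 1×micro: 303/32; S1 reads c0=101/16 → after 1×micro: 0; S2 reads c1=0 → after 1×micro: 20 ⇒ (c0=303/32, c1=0, c2=20)
macro 6: S0 reads c1=0 → after 1×micro: 909/64; S1 reads c0=303/32 → after 1×micro: -2; S2 reads c1=0 → after 1×micro: 40 ⇒ (c0=909/64, c1=-2, c2=40)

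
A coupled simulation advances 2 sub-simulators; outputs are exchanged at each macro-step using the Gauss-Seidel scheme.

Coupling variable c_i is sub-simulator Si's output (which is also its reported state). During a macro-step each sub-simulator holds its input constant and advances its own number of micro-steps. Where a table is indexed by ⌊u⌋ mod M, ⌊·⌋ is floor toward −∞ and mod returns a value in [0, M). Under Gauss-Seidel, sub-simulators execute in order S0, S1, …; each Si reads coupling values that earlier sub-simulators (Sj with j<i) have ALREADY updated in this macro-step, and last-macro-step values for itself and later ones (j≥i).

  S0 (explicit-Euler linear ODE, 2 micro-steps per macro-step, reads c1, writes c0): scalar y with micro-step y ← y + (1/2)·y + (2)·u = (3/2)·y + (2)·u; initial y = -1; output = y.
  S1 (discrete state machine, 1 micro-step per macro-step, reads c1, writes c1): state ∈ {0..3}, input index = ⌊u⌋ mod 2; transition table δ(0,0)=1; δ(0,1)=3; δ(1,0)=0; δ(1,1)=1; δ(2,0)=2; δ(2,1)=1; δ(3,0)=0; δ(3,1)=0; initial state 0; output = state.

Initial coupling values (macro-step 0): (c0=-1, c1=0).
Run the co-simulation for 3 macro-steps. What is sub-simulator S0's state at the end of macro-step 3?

S0 state at macro-step 3 = 311/64

macro 1: S0 reads c1=0 → after 2×micro: -9/4; S1 reads c1=0 → after 1×micro: 1 ⇒ (c0=-9/4, c1=1)
macro 2: S0 reads c1=1 → after 2×micro: -1/16; S1 reads c1=1 → after 1×micro: 1 ⇒ (c0=-1/16, c1=1)
macro 3: S0 reads c1=1 → after 2×micro: 311/64; S1 reads c1=1 → after 1×micro: 1 ⇒ (c0=311/64, c1=1)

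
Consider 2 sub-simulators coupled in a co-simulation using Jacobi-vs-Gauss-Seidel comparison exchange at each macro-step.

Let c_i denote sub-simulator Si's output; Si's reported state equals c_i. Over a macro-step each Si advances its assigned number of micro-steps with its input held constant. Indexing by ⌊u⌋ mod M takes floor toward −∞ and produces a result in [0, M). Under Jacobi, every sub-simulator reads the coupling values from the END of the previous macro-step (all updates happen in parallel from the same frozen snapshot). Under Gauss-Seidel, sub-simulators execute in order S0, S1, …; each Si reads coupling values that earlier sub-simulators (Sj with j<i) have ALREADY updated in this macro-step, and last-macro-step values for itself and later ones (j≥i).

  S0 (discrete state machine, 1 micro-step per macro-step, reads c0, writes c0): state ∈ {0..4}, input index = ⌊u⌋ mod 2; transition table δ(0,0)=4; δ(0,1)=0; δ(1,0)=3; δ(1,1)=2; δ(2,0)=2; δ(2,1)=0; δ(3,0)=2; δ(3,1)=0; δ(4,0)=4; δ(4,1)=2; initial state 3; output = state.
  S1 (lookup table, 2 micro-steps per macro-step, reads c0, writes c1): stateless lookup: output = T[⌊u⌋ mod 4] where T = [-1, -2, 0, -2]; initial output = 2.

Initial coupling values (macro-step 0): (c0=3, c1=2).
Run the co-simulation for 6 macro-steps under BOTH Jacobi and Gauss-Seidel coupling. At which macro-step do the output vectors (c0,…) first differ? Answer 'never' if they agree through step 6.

[Jacobi] macro 1: S0 reads c0=3 → after 1×micro: 0; S1 reads c0=3 → after 2×micro: -2 ⇒ (c0=0, c1=-2)
[Jacobi] macro 2: S0 reads c0=0 → after 1×micro: 4; S1 reads c0=0 → after 2×micro: -1 ⇒ (c0=4, c1=-1)
[Jacobi] macro 3: S0 reads c0=4 → after 1×micro: 4; S1 reads c0=4 → after 2×micro: -1 ⇒ (c0=4, c1=-1)
[Jacobi] macro 4: S0 reads c0=4 → after 1×micro: 4; S1 reads c0=4 → after 2×micro: -1 ⇒ (c0=4, c1=-1)
[Jacobi] macro 5: S0 reads c0=4 → after 1×micro: 4; S1 reads c0=4 → after 2×micro: -1 ⇒ (c0=4, c1=-1)
[Jacobi] macro 6: S0 reads c0=4 → after 1×micro: 4; S1 reads c0=4 → after 2×micro: -1 ⇒ (c0=4, c1=-1)
[Gauss-Seidel] macro 1: S0 reads c0=3 → after 1×micro: 0; S1 reads c0=0 → after 2×micro: -1 ⇒ (c0=0, c1=-1)
[Gauss-Seidel] macro 2: S0 reads c0=0 → after 1×micro: 4; S1 reads c0=4 → after 2×micro: -1 ⇒ (c0=4, c1=-1)
[Gauss-Seidel] macro 3: S0 reads c0=4 → after 1×micro: 4; S1 reads c0=4 → after 2×micro: -1 ⇒ (c0=4, c1=-1)
[Gauss-Seidel] macro 4: S0 reads c0=4 → after 1×micro: 4; S1 reads c0=4 → after 2×micro: -1 ⇒ (c0=4, c1=-1)
[Gauss-Seidel] macro 5: S0 reads c0=4 → after 1×micro: 4; S1 reads c0=4 → after 2×micro: -1 ⇒ (c0=4, c1=-1)
[Gauss-Seidel] macro 6: S0 reads c0=4 → after 1×micro: 4; S1 reads c0=4 → after 2×micro: -1 ⇒ (c0=4, c1=-1)

first divergence at macro-step: 1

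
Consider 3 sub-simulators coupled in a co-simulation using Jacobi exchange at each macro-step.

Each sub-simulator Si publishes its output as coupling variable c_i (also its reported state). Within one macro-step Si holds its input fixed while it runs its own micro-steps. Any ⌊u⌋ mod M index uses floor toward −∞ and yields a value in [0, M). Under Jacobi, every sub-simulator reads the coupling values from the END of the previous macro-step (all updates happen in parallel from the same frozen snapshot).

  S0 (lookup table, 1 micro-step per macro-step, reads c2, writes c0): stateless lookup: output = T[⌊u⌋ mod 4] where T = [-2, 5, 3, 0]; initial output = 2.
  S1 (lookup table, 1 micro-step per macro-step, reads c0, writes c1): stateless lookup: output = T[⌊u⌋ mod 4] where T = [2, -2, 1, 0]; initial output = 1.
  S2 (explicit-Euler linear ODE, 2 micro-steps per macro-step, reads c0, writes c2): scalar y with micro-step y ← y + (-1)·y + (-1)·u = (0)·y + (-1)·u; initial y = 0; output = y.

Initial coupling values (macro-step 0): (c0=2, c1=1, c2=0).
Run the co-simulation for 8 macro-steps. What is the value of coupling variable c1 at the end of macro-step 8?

c1 at macro-step 8 = 2

macro 1: S0 reads c2=0 → after 1×micro: -2; S1 reads c0=2 → after 1×micro: 1; S2 reads c0=2 → after 2×micro: -2 ⇒ (c0=-2, c1=1, c2=-2)
macro 2: S0 reads c2=-2 → after 1×micro: 3; S1 reads c0=-2 → after 1×micro: 1; S2 reads c0=-2 → after 2×micro: 2 ⇒ (c0=3, c1=1, c2=2)
macro 3: S0 reads c2=2 → after 1×micro: 3; S1 reads c0=3 → after 1×micro: 0; S2 reads c0=3 → after 2×micro: -3 ⇒ (c0=3, c1=0, c2=-3)
macro 4: S0 reads c2=-3 → after 1×micro: 5; S1 reads c0=3 → after 1×micro: 0; S2 reads c0=3 → after 2×micro: -3 ⇒ (c0=5, c1=0, c2=-3)
macro 5: S0 reads c2=-3 → after 1×micro: 5; S1 reads c0=5 → after 1×micro: -2; S2 reads c0=5 → after 2×micro: -5 ⇒ (c0=5, c1=-2, c2=-5)
macro 6: S0 reads c2=-5 → after 1×micro: 0; S1 reads c0=5 → after 1×micro: -2; S2 reads c0=5 → after 2×micro: -5 ⇒ (c0=0, c1=-2, c2=-5)
macro 7: S0 reads c2=-5 → after 1×micro: 0; S1 reads c0=0 → after 1×micro: 2; S2 reads c0=0 → after 2×micro: 0 ⇒ (c0=0, c1=2, c2=0)
macro 8: S0 reads c2=0 → after 1×micro: -2; S1 reads c0=0 → after 1×micro: 2; S2 reads c0=0 → after 2×micro: 0 ⇒ (c0=-2, c1=2, c2=0)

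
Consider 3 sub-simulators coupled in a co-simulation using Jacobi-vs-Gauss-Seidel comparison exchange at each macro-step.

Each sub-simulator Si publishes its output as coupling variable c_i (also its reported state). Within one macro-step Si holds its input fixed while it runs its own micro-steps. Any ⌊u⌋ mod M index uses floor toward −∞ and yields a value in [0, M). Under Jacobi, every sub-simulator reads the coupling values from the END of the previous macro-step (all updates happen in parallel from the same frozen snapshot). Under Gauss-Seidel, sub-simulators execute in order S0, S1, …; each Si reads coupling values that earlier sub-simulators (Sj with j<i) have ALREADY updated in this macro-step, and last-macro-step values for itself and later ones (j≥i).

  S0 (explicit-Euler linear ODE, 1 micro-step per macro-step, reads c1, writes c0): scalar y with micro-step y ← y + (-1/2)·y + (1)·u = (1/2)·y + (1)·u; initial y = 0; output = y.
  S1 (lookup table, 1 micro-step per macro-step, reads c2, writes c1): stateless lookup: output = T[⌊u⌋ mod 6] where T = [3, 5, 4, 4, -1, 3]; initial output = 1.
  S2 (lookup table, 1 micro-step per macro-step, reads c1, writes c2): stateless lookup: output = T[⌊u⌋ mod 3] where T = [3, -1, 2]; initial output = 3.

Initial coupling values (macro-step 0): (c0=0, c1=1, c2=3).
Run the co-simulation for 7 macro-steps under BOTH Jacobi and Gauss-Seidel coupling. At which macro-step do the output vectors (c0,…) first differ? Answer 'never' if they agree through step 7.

first divergence at macro-step: 2

[Jacobi] macro 1: S0 reads c1=1 → after 1×micro: 1; S1 reads c2=3 → after 1×micro: 4; S2 reads c1=1 → after 1×micro: -1 ⇒ (c0=1, c1=4, c2=-1)
[Jacobi] macro 2: S0 reads c1=4 → after 1×micro: 9/2; S1 reads c2=-1 → after 1×micro: 3; S2 reads c1=4 → after 1×micro: -1 ⇒ (c0=9/2, c1=3, c2=-1)
[Jacobi] macro 3: S0 reads c1=3 → after 1×micro: 21/4; S1 reads c2=-1 → after 1×micro: 3; S2 reads c1=3 → after 1×micro: 3 ⇒ (c0=21/4, c1=3, c2=3)
[Jacobi] macro 4: S0 reads c1=3 → after 1×micro: 45/8; S1 reads c2=3 → after 1×micro: 4; S2 reads c1=3 → after 1×micro: 3 ⇒ (c0=45/8, c1=4, c2=3)
[Jacobi] macro 5: S0 reads c1=4 → after 1×micro: 109/16; S1 reads c2=3 → after 1×micro: 4; S2 reads c1=4 → after 1×micro: -1 ⇒ (c0=109/16, c1=4, c2=-1)
[Jacobi] macro 6: S0 reads c1=4 → after 1×micro: 237/32; S1 reads c2=-1 → after 1×micro: 3; S2 reads c1=4 → after 1×micro: -1 ⇒ (c0=237/32, c1=3, c2=-1)
[Jacobi] macro 7: S0 reads c1=3 → after 1×micro: 429/64; S1 reads c2=-1 → after 1×micro: 3; S2 reads c1=3 → after 1×micro: 3 ⇒ (c0=429/64, c1=3, c2=3)
[Gauss-Seidel] macro 1: S0 reads c1=1 → after 1×micro: 1; S1 reads c2=3 → after 1×micro: 4; S2 reads c1=4 → after 1×micro: -1 ⇒ (c0=1, c1=4, c2=-1)
[Gauss-Seidel] macro 2: S0 reads c1=4 → after 1×micro: 9/2; S1 reads c2=-1 → after 1×micro: 3; S2 reads c1=3 → after 1×micro: 3 ⇒ (c0=9/2, c1=3, c2=3)
[Gauss-Seidel] macro 3: S0 reads c1=3 → after 1×micro: 21/4; S1 reads c2=3 → after 1×micro: 4; S2 reads c1=4 → after 1×micro: -1 ⇒ (c0=21/4, c1=4, c2=-1)
[Gauss-Seidel] macro 4: S0 reads c1=4 → after 1×micro: 53/8; S1 reads c2=-1 → after 1×micro: 3; S2 reads c1=3 → after 1×micro: 3 ⇒ (c0=53/8, c1=3, c2=3)
[Gauss-Seidel] macro 5: S0 reads c1=3 → after 1×micro: 101/16; S1 reads c2=3 → after 1×micro: 4; S2 reads c1=4 → after 1×micro: -1 ⇒ (c0=101/16, c1=4, c2=-1)
[Gauss-Seidel] macro 6: S0 reads c1=4 → after 1×micro: 229/32; S1 reads c2=-1 → after 1×micro: 3; S2 reads c1=3 → after 1×micro: 3 ⇒ (c0=229/32, c1=3, c2=3)
[Gauss-Seidel] macro 7: S0 reads c1=3 → after 1×micro: 421/64; S1 reads c2=3 → after 1×micro: 4; S2 reads c1=4 → after 1×micro: -1 ⇒ (c0=421/64, c1=4, c2=-1)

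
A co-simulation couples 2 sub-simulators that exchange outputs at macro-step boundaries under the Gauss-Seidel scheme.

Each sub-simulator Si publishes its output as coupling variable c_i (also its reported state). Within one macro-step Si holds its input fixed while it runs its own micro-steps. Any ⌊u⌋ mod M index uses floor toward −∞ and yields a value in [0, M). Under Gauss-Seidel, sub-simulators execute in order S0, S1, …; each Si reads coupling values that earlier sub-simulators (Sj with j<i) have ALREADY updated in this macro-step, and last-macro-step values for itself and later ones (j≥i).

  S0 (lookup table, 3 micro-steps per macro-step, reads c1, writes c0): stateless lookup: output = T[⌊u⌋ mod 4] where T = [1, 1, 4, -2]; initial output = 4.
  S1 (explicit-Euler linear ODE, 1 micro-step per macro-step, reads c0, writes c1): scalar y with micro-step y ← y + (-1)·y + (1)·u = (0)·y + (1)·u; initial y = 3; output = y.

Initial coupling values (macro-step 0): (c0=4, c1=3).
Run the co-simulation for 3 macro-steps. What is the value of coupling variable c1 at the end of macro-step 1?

macro 1: S0 reads c1=3 → after 3×micro: -2; S1 reads c0=-2 → after 1×micro: -2 ⇒ (c0=-2, c1=-2)
macro 2: S0 reads c1=-2 → after 3×micro: 4; S1 reads c0=4 → after 1×micro: 4 ⇒ (c0=4, c1=4)
macro 3: S0 reads c1=4 → after 3×micro: 1; S1 reads c0=1 → after 1×micro: 1 ⇒ (c0=1, c1=1)

c1 at macro-step 1 = -2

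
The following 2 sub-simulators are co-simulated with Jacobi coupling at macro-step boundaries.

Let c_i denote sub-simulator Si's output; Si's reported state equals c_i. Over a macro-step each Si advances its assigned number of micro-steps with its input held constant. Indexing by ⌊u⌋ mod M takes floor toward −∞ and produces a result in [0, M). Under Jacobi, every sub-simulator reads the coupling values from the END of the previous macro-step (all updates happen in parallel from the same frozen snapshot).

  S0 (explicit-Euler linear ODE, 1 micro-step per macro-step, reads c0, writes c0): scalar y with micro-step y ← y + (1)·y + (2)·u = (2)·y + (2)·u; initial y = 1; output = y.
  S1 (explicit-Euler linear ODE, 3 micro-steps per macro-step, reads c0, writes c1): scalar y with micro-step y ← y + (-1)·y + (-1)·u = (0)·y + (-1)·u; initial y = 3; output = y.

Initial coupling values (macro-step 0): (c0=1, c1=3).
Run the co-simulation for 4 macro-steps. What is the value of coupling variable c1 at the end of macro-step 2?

macro 1: S0 reads c0=1 → after 1×micro: 4; S1 reads c0=1 → after 3×micro: -1 ⇒ (c0=4, c1=-1)
macro 2: S0 reads c0=4 → after 1×micro: 16; S1 reads c0=4 → after 3×micro: -4 ⇒ (c0=16, c1=-4)
macro 3: S0 reads c0=16 → after 1×micro: 64; S1 reads c0=16 → after 3×micro: -16 ⇒ (c0=64, c1=-16)
macro 4: S0 reads c0=64 → after 1×micro: 256; S1 reads c0=64 → after 3×micro: -64 ⇒ (c0=256, c1=-64)

c1 at macro-step 2 = -4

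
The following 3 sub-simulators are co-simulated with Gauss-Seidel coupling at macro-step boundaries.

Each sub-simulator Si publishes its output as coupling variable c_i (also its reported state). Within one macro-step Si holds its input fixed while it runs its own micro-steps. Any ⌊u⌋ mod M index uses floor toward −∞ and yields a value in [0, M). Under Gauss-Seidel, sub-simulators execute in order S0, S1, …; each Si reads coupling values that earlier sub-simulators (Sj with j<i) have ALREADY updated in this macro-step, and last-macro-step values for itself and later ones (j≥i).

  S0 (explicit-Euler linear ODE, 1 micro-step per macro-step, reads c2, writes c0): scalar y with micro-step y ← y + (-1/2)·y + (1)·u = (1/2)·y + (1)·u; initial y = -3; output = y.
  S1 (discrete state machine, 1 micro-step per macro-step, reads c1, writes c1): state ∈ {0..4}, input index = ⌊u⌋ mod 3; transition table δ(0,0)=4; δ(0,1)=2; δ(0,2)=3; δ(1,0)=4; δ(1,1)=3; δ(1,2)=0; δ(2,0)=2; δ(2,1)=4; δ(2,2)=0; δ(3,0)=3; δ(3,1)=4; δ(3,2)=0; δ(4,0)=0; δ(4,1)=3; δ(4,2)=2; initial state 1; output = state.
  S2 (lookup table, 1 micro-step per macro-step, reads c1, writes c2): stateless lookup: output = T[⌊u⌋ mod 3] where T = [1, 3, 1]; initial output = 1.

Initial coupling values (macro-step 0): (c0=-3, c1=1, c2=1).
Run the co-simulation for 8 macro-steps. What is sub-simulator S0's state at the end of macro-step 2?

S0 state at macro-step 2 = 3/4

macro 1: S0 reads c2=1 → after 1×micro: -1/2; S1 reads c1=1 → after 1×micro: 3; S2 reads c1=3 → after 1×micro: 1 ⇒ (c0=-1/2, c1=3, c2=1)
macro 2: S0 reads c2=1 → after 1×micro: 3/4; S1 reads c1=3 → after 1×micro: 3; S2 reads c1=3 → after 1×micro: 1 ⇒ (c0=3/4, c1=3, c2=1)
macro 3: S0 reads c2=1 → after 1×micro: 11/8; S1 reads c1=3 → after 1×micro: 3; S2 reads c1=3 → after 1×micro: 1 ⇒ (c0=11/8, c1=3, c2=1)
macro 4: S0 reads c2=1 → after 1×micro: 27/16; S1 reads c1=3 → after 1×micro: 3; S2 reads c1=3 → after 1×micro: 1 ⇒ (c0=27/16, c1=3, c2=1)
macro 5: S0 reads c2=1 → after 1×micro: 59/32; S1 reads c1=3 → after 1×micro: 3; S2 reads c1=3 → after 1×micro: 1 ⇒ (c0=59/32, c1=3, c2=1)
macro 6: S0 reads c2=1 → after 1×micro: 123/64; S1 reads c1=3 → after 1×micro: 3; S2 reads c1=3 → after 1×micro: 1 ⇒ (c0=123/64, c1=3, c2=1)
macro 7: S0 reads c2=1 → after 1×micro: 251/128; S1 reads c1=3 → after 1×micro: 3; S2 reads c1=3 → after 1×micro: 1 ⇒ (c0=251/128, c1=3, c2=1)
macro 8: S0 reads c2=1 → after 1×micro: 507/256; S1 reads c1=3 → after 1×micro: 3; S2 reads c1=3 → after 1×micro: 1 ⇒ (c0=507/256, c1=3, c2=1)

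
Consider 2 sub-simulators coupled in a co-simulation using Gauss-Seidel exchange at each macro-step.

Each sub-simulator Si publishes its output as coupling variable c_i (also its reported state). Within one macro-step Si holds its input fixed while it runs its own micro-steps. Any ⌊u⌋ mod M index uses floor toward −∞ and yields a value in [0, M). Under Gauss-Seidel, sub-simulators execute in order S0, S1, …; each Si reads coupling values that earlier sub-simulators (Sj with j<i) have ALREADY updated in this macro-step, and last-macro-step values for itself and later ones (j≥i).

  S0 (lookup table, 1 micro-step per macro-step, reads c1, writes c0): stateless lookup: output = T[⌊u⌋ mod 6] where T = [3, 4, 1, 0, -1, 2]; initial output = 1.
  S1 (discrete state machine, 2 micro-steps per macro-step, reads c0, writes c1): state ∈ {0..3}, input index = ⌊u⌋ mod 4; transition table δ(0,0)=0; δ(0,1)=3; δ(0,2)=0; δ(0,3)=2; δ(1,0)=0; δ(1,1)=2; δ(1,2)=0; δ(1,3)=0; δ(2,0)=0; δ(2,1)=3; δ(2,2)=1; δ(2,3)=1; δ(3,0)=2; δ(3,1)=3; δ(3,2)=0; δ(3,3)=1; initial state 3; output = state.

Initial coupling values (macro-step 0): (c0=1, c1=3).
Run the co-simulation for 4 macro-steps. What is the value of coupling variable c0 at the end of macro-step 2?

c0 at macro-step 2 = 3

macro 1: S0 reads c1=3 → after 1×micro: 0; S1 reads c0=0 → after 2×micro: 0 ⇒ (c0=0, c1=0)
macro 2: S0 reads c1=0 → after 1×micro: 3; S1 reads c0=3 → after 2×micro: 1 ⇒ (c0=3, c1=1)
macro 3: S0 reads c1=1 → after 1×micro: 4; S1 reads c0=4 → after 2×micro: 0 ⇒ (c0=4, c1=0)
macro 4: S0 reads c1=0 → after 1×micro: 3; S1 reads c0=3 → after 2×micro: 1 ⇒ (c0=3, c1=1)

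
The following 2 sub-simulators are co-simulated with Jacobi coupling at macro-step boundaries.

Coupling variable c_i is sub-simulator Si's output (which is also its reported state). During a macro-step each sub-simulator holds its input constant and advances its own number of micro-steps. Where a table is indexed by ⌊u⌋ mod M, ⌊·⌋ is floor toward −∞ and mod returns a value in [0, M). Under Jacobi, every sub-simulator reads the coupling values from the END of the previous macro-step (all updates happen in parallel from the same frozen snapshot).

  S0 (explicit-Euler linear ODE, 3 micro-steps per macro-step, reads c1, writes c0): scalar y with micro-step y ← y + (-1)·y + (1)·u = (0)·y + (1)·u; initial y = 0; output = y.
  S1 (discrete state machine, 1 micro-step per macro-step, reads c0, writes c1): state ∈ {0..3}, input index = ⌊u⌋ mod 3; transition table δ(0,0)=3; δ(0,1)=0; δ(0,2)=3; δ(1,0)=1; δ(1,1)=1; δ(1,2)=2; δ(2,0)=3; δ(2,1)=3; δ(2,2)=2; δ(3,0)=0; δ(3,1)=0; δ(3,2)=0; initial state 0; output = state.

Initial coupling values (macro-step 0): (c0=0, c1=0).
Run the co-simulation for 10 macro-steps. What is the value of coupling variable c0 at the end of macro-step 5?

c0 at macro-step 5 = 0

macro 1: S0 reads c1=0 → after 3×micro: 0; S1 reads c0=0 → after 1×micro: 3 ⇒ (c0=0, c1=3)
macro 2: S0 reads c1=3 → after 3×micro: 3; S1 reads c0=0 → after 1×micro: 0 ⇒ (c0=3, c1=0)
macro 3: S0 reads c1=0 → after 3×micro: 0; S1 reads c0=3 → after 1×micro: 3 ⇒ (c0=0, c1=3)
macro 4: S0 reads c1=3 → after 3×micro: 3; S1 reads c0=0 → after 1×micro: 0 ⇒ (c0=3, c1=0)
macro 5: S0 reads c1=0 → after 3×micro: 0; S1 reads c0=3 → after 1×micro: 3 ⇒ (c0=0, c1=3)
macro 6: S0 reads c1=3 → after 3×micro: 3; S1 reads c0=0 → after 1×micro: 0 ⇒ (c0=3, c1=0)
macro 7: S0 reads c1=0 → after 3×micro: 0; S1 reads c0=3 → after 1×micro: 3 ⇒ (c0=0, c1=3)
macro 8: S0 reads c1=3 → after 3×micro: 3; S1 reads c0=0 → after 1×micro: 0 ⇒ (c0=3, c1=0)
macro 9: S0 reads c1=0 → after 3×micro: 0; S1 reads c0=3 → after 1×micro: 3 ⇒ (c0=0, c1=3)
macro 10: S0 reads c1=3 → after 3×micro: 3; S1 reads c0=0 → after 1×micro: 0 ⇒ (c0=3, c1=0)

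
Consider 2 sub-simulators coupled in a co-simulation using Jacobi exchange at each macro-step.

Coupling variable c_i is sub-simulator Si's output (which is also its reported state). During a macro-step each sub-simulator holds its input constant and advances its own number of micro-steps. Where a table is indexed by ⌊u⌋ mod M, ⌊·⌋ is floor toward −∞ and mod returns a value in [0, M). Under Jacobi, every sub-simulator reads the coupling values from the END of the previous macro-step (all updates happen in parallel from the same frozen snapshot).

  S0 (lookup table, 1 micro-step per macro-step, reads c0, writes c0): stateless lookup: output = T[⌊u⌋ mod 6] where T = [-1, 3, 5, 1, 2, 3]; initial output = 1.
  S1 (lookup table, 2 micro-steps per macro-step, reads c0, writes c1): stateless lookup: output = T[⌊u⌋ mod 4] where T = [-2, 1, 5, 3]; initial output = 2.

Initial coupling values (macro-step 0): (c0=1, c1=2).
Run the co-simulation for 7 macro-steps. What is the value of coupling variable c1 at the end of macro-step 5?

c1 at macro-step 5 = 1

macro 1: S0 reads c0=1 → after 1×micro: 3; S1 reads c0=1 → after 2×micro: 1 ⇒ (c0=3, c1=1)
macro 2: S0 reads c0=3 → after 1×micro: 1; S1 reads c0=3 → after 2×micro: 3 ⇒ (c0=1, c1=3)
macro 3: S0 reads c0=1 → after 1×micro: 3; S1 reads c0=1 → after 2×micro: 1 ⇒ (c0=3, c1=1)
macro 4: S0 reads c0=3 → after 1×micro: 1; S1 reads c0=3 → after 2×micro: 3 ⇒ (c0=1, c1=3)
macro 5: S0 reads c0=1 → after 1×micro: 3; S1 reads c0=1 → after 2×micro: 1 ⇒ (c0=3, c1=1)
macro 6: S0 reads c0=3 → after 1×micro: 1; S1 reads c0=3 → after 2×micro: 3 ⇒ (c0=1, c1=3)
macro 7: S0 reads c0=1 → after 1×micro: 3; S1 reads c0=1 → after 2×micro: 1 ⇒ (c0=3, c1=1)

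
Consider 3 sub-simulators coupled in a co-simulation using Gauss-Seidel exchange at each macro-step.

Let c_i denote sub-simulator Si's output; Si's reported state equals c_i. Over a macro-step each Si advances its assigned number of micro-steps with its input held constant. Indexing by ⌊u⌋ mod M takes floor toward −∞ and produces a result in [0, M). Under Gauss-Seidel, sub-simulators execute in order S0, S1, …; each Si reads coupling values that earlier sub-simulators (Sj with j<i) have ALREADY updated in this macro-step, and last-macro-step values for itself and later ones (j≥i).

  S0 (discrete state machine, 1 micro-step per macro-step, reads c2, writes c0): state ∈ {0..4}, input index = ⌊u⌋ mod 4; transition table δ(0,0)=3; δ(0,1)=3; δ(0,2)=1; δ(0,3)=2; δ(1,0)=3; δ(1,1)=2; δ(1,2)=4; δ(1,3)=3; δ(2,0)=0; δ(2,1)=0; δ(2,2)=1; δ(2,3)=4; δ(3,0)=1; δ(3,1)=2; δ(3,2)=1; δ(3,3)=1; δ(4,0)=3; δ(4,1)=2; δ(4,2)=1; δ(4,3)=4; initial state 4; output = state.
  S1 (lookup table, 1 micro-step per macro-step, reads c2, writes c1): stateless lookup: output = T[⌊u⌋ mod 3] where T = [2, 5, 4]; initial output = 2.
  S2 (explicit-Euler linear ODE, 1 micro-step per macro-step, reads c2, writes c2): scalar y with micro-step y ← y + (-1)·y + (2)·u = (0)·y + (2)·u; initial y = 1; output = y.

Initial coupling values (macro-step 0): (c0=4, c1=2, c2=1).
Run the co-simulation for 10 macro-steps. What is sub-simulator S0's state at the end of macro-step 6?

S0 state at macro-step 6 = 1

macro 1: S0 reads c2=1 → after 1×micro: 2; S1 reads c2=1 → after 1×micro: 5; S2 reads c2=1 → after 1×micro: 2 ⇒ (c0=2, c1=5, c2=2)
macro 2: S0 reads c2=2 → after 1×micro: 1; S1 reads c2=2 → after 1×micro: 4; S2 reads c2=2 → after 1×micro: 4 ⇒ (c0=1, c1=4, c2=4)
macro 3: S0 reads c2=4 → after 1×micro: 3; S1 reads c2=4 → after 1×micro: 5; S2 reads c2=4 → after 1×micro: 8 ⇒ (c0=3, c1=5, c2=8)
macro 4: S0 reads c2=8 → after 1×micro: 1; S1 reads c2=8 → after 1×micro: 4; S2 reads c2=8 → after 1×micro: 16 ⇒ (c0=1, c1=4, c2=16)
macro 5: S0 reads c2=16 → after 1×micro: 3; S1 reads c2=16 → after 1×micro: 5; S2 reads c2=16 → after 1×micro: 32 ⇒ (c0=3, c1=5, c2=32)
macro 6: S0 reads c2=32 → after 1×micro: 1; S1 reads c2=32 → after 1×micro: 4; S2 reads c2=32 → after 1×micro: 64 ⇒ (c0=1, c1=4, c2=64)
macro 7: S0 reads c2=64 → after 1×micro: 3; S1 reads c2=64 → after 1×micro: 5; S2 reads c2=64 → after 1×micro: 128 ⇒ (c0=3, c1=5, c2=128)
macro 8: S0 reads c2=128 → after 1×micro: 1; S1 reads c2=128 → after 1×micro: 4; S2 reads c2=128 → after 1×micro: 256 ⇒ (c0=1, c1=4, c2=256)
macro 9: S0 reads c2=256 → after 1×micro: 3; S1 reads c2=256 → after 1×micro: 5; S2 reads c2=256 → after 1×micro: 512 ⇒ (c0=3, c1=5, c2=512)
macro 10: S0 reads c2=512 → after 1×micro: 1; S1 reads c2=512 → after 1×micro: 4; S2 reads c2=512 → after 1×micro: 1024 ⇒ (c0=1, c1=4, c2=1024)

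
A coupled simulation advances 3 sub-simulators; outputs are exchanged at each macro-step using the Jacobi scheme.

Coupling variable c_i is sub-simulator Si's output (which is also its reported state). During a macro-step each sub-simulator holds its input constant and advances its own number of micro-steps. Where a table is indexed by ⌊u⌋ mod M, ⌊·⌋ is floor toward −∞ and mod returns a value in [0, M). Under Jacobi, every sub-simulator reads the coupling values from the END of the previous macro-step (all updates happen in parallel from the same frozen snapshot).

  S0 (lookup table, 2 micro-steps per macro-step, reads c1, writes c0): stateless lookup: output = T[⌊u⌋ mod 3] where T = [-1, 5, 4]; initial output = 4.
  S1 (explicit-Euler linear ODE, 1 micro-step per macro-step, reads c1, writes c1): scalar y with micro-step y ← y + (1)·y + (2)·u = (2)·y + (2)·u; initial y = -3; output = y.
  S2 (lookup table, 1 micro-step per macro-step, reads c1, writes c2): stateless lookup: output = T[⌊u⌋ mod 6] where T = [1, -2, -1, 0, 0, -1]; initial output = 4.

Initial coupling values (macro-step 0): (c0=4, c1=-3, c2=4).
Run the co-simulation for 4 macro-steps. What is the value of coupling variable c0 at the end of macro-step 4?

macro 1: S0 reads c1=-3 → after 2×micro: -1; S1 reads c1=-3 → after 1×micro: -12; S2 reads c1=-3 → after 1×micro: 0 ⇒ (c0=-1, c1=-12, c2=0)
macro 2: S0 reads c1=-12 → after 2×micro: -1; S1 reads c1=-12 → after 1×micro: -48; S2 reads c1=-12 → after 1×micro: 1 ⇒ (c0=-1, c1=-48, c2=1)
macro 3: S0 reads c1=-48 → after 2×micro: -1; S1 reads c1=-48 → after 1×micro: -192; S2 reads c1=-48 → after 1×micro: 1 ⇒ (c0=-1, c1=-192, c2=1)
macro 4: S0 reads c1=-192 → after 2×micro: -1; S1 reads c1=-192 → after 1×micro: -768; S2 reads c1=-192 → after 1×micro: 1 ⇒ (c0=-1, c1=-768, c2=1)

c0 at macro-step 4 = -1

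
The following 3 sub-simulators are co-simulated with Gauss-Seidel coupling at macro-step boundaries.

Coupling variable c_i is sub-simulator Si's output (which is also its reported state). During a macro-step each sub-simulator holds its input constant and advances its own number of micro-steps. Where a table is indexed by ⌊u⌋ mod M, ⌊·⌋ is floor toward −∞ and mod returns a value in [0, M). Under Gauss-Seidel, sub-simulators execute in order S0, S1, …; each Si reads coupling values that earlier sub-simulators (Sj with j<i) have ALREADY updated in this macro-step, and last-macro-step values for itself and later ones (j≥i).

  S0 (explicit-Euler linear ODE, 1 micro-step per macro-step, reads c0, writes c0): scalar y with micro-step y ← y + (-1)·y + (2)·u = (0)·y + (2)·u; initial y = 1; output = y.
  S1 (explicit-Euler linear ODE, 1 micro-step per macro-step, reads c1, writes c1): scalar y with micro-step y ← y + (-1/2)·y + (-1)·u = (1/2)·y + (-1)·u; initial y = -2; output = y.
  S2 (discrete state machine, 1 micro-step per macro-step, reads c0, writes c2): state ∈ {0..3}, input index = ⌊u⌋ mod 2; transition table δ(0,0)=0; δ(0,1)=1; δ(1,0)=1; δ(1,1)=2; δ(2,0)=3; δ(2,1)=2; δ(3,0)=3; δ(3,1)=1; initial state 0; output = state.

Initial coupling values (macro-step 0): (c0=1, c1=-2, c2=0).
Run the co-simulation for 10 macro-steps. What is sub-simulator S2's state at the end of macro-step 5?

S2 state at macro-step 5 = 0

macro 1: S0 reads c0=1 → after 1×micro: 2; S1 reads c1=-2 → after 1×micro: 1; S2 reads c0=2 → after 1×micro: 0 ⇒ (c0=2, c1=1, c2=0)
macro 2: S0 reads c0=2 → after 1×micro: 4; S1 reads c1=1 → after 1×micro: -1/2; S2 reads c0=4 → after 1×micro: 0 ⇒ (c0=4, c1=-1/2, c2=0)
macro 3: S0 reads c0=4 → after 1×micro: 8; S1 reads c1=-1/2 → after 1×micro: 1/4; S2 reads c0=8 → after 1×micro: 0 ⇒ (c0=8, c1=1/4, c2=0)
macro 4: S0 reads c0=8 → after 1×micro: 16; S1 reads c1=1/4 → after 1×micro: -1/8; S2 reads c0=16 → after 1×micro: 0 ⇒ (c0=16, c1=-1/8, c2=0)
macro 5: S0 reads c0=16 → after 1×micro: 32; S1 reads c1=-1/8 → after 1×micro: 1/16; S2 reads c0=32 → after 1×micro: 0 ⇒ (c0=32, c1=1/16, c2=0)
macro 6: S0 reads c0=32 → after 1×micro: 64; S1 reads c1=1/16 → after 1×micro: -1/32; S2 reads c0=64 → after 1×micro: 0 ⇒ (c0=64, c1=-1/32, c2=0)
macro 7: S0 reads c0=64 → after 1×micro: 128; S1 reads c1=-1/32 → after 1×micro: 1/64; S2 reads c0=128 → after 1×micro: 0 ⇒ (c0=128, c1=1/64, c2=0)
macro 8: S0 reads c0=128 → after 1×micro: 256; S1 reads c1=1/64 → after 1×micro: -1/128; S2 reads c0=256 → after 1×micro: 0 ⇒ (c0=256, c1=-1/128, c2=0)
macro 9: S0 reads c0=256 → after 1×micro: 512; S1 reads c1=-1/128 → after 1×micro: 1/256; S2 reads c0=512 → after 1×micro: 0 ⇒ (c0=512, c1=1/256, c2=0)
macro 10: S0 reads c0=512 → after 1×micro: 1024; S1 reads c1=1/256 → after 1×micro: -1/512; S2 reads c0=1024 → after 1×micro: 0 ⇒ (c0=1024, c1=-1/512, c2=0)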